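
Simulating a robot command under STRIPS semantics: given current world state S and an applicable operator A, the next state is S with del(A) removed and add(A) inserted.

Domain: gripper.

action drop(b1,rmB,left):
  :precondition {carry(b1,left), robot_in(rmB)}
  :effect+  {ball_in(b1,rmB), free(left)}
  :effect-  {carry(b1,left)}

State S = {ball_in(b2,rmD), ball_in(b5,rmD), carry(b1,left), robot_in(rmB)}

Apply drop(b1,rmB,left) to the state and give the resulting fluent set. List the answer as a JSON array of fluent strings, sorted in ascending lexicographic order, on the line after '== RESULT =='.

Compute (S \ del) ∪ add:
  pre ⊆ S: {carry(b1,left), robot_in(rmB)} ⊆ S  — applicable
  S \ del = {ball_in(b2,rmD), ball_in(b5,rmD), robot_in(rmB)}
  ∪ add   = {ball_in(b1,rmB), ball_in(b2,rmD), ball_in(b5,rmD), free(left), robot_in(rmB)}

== RESULT ==
["ball_in(b1,rmB)", "ball_in(b2,rmD)", "ball_in(b5,rmD)", "free(left)", "robot_in(rmB)"]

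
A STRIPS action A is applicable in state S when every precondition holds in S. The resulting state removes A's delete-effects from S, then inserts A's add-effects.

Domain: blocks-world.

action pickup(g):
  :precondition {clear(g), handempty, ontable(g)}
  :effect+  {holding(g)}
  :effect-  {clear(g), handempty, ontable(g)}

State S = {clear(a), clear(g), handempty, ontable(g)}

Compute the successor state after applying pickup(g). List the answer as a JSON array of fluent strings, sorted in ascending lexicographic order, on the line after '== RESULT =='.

Progress:
  pre ⊆ S: {clear(g), handempty, ontable(g)} ⊆ S  — applicable
  S \ del = {clear(a)}
  ∪ add   = {clear(a), holding(g)}

== RESULT ==
["clear(a)", "holding(g)"]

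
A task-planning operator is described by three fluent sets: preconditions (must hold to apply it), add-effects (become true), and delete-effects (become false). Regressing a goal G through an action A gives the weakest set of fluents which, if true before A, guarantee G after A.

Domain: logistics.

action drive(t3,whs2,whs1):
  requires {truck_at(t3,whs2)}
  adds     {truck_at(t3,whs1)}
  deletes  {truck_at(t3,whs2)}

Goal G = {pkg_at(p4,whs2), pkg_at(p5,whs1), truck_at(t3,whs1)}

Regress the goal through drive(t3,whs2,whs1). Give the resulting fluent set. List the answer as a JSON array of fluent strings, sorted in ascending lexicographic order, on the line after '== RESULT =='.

Compute (G \ add) ∪ pre:
  G ∩ del = {}  (empty — regression defined)
  G \ add = {pkg_at(p4,whs2), pkg_at(p5,whs1), truck_at(t3,whs1)} \ {truck_at(t3,whs1)} = {pkg_at(p4,whs2), pkg_at(p5,whs1)}
  ∪ pre   = {pkg_at(p4,whs2), pkg_at(p5,whs1)} ∪ {truck_at(t3,whs2)}
          = {pkg_at(p4,whs2), pkg_at(p5,whs1), truck_at(t3,whs2)}

== RESULT ==
["pkg_at(p4,whs2)", "pkg_at(p5,whs1)", "truck_at(t3,whs2)"]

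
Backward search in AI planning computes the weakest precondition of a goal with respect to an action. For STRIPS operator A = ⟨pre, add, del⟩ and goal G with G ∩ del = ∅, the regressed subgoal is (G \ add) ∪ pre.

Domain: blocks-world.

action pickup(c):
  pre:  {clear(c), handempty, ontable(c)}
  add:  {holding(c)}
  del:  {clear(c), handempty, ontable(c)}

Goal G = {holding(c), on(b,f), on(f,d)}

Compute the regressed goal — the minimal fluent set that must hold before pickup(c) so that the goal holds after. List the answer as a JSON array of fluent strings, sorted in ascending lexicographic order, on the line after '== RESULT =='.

Regress:
  G ∩ del = {}  (empty — regression defined)
  G \ add = {holding(c), on(b,f), on(f,d)} \ {holding(c)} = {on(b,f), on(f,d)}
  ∪ pre   = {on(b,f), on(f,d)} ∪ {clear(c), handempty, ontable(c)}
          = {clear(c), handempty, on(b,f), on(f,d), ontable(c)}

== RESULT ==
["clear(c)", "handempty", "on(b,f)", "on(f,d)", "ontable(c)"]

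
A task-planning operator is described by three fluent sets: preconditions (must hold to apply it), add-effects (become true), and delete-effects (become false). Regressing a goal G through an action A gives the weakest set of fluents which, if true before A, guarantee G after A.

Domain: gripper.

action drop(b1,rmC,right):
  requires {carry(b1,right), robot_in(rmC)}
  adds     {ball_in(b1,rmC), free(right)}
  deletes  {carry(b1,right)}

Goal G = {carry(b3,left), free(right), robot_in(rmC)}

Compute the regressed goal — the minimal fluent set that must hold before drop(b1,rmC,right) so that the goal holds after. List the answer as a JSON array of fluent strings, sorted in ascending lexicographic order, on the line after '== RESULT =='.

Compute (G \ add) ∪ pre:
  G ∩ del = {}  (empty — regression defined)
  G \ add = {carry(b3,left), free(right), robot_in(rmC)} \ {ball_in(b1,rmC), free(right)} = {carry(b3,left), robot_in(rmC)}
  ∪ pre   = {carry(b3,left), robot_in(rmC)} ∪ {carry(b1,right), robot_in(rmC)}
          = {carry(b1,right), carry(b3,left), robot_in(rmC)}

== RESULT ==
["carry(b1,right)", "carry(b3,left)", "robot_in(rmC)"]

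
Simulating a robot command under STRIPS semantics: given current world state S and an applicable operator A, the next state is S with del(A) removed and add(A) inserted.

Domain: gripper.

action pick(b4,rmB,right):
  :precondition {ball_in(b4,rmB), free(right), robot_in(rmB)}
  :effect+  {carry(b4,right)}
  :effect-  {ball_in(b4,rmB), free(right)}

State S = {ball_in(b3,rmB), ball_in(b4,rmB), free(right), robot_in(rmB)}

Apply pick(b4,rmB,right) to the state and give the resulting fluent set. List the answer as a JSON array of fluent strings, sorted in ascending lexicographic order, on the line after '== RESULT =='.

Compute (S \ del) ∪ add:
  pre ⊆ S: {ball_in(b4,rmB), free(right), robot_in(rmB)} ⊆ S  — applicable
  S \ del = {ball_in(b3,rmB), robot_in(rmB)}
  ∪ add   = {ball_in(b3,rmB), carry(b4,right), robot_in(rmB)}

== RESULT ==
["ball_in(b3,rmB)", "carry(b4,right)", "robot_in(rmB)"]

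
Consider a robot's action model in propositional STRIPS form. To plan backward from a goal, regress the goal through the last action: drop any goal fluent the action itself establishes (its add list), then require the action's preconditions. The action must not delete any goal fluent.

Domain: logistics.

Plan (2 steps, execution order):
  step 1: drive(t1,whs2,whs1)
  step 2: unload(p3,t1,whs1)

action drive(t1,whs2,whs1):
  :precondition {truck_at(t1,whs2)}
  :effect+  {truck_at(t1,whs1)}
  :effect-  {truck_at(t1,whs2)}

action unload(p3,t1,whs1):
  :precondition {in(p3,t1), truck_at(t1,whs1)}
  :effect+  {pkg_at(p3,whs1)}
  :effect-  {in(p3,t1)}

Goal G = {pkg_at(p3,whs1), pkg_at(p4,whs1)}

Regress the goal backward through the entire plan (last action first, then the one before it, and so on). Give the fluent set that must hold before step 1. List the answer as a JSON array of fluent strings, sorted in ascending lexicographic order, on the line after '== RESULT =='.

Regress step by step:
  through step 2 (unload(p3,t1,whs1)): drop {pkg_at(p3,whs1)}, keep {pkg_at(p4,whs1)}, require {in(p3,t1), truck_at(t1,whs1)}
    → {in(p3,t1), pkg_at(p4,whs1), truck_at(t1,whs1)}
  through step 1 (drive(t1,whs2,whs1)): drop {truck_at(t1,whs1)}, keep {in(p3,t1), pkg_at(p4,whs1)}, require {truck_at(t1,whs2)}
    → {in(p3,t1), pkg_at(p4,whs1), truck_at(t1,whs2)}

== RESULT ==
["in(p3,t1)", "pkg_at(p4,whs1)", "truck_at(t1,whs2)"]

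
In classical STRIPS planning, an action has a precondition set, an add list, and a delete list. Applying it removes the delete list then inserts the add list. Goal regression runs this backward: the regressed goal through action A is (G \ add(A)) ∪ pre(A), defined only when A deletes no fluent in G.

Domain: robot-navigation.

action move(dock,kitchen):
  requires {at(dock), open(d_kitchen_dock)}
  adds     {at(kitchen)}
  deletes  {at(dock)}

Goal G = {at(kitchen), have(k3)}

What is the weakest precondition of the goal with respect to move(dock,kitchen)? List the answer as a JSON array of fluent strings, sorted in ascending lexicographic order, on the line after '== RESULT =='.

Compute (G \ add) ∪ pre:
  G ∩ del = {}  (empty — regression defined)
  G \ add = {at(kitchen), have(k3)} \ {at(kitchen)} = {have(k3)}
  ∪ pre   = {have(k3)} ∪ {at(dock), open(d_kitchen_dock)}
          = {at(dock), have(k3), open(d_kitchen_dock)}

== RESULT ==
["at(dock)", "have(k3)", "open(d_kitchen_dock)"]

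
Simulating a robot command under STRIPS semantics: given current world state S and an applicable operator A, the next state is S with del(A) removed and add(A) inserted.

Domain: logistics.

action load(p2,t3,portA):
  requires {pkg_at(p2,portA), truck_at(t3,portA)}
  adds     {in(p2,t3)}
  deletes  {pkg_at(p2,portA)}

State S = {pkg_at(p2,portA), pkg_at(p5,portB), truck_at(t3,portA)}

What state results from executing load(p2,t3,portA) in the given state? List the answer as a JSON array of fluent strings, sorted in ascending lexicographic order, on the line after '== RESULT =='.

Compute (S \ del) ∪ add:
  pre ⊆ S: {pkg_at(p2,portA), truck_at(t3,portA)} ⊆ S  — applicable
  S \ del = {pkg_at(p5,portB), truck_at(t3,portA)}
  ∪ add   = {in(p2,t3), pkg_at(p5,portB), truck_at(t3,portA)}

== RESULT ==
["in(p2,t3)", "pkg_at(p5,portB)", "truck_at(t3,portA)"]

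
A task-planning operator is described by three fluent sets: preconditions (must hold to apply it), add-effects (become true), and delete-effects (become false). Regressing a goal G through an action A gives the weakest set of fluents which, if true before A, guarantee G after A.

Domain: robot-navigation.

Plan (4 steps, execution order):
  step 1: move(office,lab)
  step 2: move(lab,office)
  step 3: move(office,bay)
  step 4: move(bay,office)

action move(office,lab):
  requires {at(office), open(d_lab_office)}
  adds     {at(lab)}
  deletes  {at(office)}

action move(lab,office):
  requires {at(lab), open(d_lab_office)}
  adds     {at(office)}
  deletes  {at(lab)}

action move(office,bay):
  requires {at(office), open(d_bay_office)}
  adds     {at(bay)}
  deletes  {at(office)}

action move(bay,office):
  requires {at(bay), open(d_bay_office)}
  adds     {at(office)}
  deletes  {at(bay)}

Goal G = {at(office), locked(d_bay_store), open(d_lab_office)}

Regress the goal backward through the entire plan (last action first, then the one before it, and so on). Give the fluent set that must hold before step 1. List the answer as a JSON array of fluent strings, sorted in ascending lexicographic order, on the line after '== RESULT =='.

Regress step by step:
  through step 4 (move(bay,office)): drop {at(office)}, keep {locked(d_bay_store), open(d_lab_office)}, require {at(bay), open(d_bay_office)}
    → {at(bay), locked(d_bay_store), open(d_bay_office), open(d_lab_office)}
  through step 3 (move(office,bay)): drop {at(bay)}, keep {locked(d_bay_store), open(d_bay_office), open(d_lab_office)}, require {at(office), open(d_bay_office)}
    → {at(office), locked(d_bay_store), open(d_bay_office), open(d_lab_office)}
  through step 2 (move(lab,office)): drop {at(office)}, keep {locked(d_bay_store), open(d_bay_office), open(d_lab_office)}, require {at(lab), open(d_lab_office)}
    → {at(lab), locked(d_bay_store), open(d_bay_office), open(d_lab_office)}
  through step 1 (move(office,lab)): drop {at(lab)}, keep {locked(d_bay_store), open(d_bay_office), open(d_lab_office)}, require {at(office), open(d_lab_office)}
    → {at(office), locked(d_bay_store), open(d_bay_office), open(d_lab_office)}

== RESULT ==
["at(office)", "locked(d_bay_store)", "open(d_bay_office)", "open(d_lab_office)"]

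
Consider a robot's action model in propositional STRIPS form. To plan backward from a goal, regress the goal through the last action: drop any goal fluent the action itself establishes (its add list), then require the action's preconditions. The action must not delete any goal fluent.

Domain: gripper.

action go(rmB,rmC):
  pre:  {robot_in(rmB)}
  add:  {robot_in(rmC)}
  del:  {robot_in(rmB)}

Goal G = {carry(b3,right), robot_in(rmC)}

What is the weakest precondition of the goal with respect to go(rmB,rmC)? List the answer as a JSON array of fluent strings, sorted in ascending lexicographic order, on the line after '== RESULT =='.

Compute (G \ add) ∪ pre:
  G ∩ del = {}  (empty — regression defined)
  G \ add = {carry(b3,right), robot_in(rmC)} \ {robot_in(rmC)} = {carry(b3,right)}
  ∪ pre   = {carry(b3,right)} ∪ {robot_in(rmB)}
          = {carry(b3,right), robot_in(rmB)}

== RESULT ==
["carry(b3,right)", "robot_in(rmB)"]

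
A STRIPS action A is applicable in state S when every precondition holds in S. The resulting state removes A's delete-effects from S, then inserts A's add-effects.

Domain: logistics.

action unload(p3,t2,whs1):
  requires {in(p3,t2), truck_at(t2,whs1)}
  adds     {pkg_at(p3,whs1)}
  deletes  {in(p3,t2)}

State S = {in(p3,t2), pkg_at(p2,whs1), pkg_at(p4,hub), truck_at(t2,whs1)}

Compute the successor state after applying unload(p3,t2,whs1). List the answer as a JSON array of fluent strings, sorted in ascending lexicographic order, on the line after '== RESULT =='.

Compute (S \ del) ∪ add:
  pre ⊆ S: {in(p3,t2), truck_at(t2,whs1)} ⊆ S  — applicable
  S \ del = {pkg_at(p2,whs1), pkg_at(p4,hub), truck_at(t2,whs1)}
  ∪ add   = {pkg_at(p2,whs1), pkg_at(p3,whs1), pkg_at(p4,hub), truck_at(t2,whs1)}

== RESULT ==
["pkg_at(p2,whs1)", "pkg_at(p3,whs1)", "pkg_at(p4,hub)", "truck_at(t2,whs1)"]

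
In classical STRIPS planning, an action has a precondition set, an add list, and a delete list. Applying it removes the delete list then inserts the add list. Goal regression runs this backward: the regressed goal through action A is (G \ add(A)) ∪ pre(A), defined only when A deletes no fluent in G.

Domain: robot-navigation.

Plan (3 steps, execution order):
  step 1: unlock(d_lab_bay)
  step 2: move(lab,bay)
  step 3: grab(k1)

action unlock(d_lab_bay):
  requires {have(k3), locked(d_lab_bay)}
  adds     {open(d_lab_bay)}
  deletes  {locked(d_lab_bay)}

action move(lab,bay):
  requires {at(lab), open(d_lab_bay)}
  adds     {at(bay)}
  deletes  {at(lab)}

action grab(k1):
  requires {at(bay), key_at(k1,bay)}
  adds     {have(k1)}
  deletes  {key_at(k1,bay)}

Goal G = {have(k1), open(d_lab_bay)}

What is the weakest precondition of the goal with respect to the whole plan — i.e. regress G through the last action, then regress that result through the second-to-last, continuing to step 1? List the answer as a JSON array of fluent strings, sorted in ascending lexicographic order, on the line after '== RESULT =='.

Regress step by step:
  through step 3 (grab(k1)): drop {have(k1)}, keep {open(d_lab_bay)}, require {at(bay), key_at(k1,bay)}
    → {at(bay), key_at(k1,bay), open(d_lab_bay)}
  through step 2 (move(lab,bay)): drop {at(bay)}, keep {key_at(k1,bay), open(d_lab_bay)}, require {at(lab), open(d_lab_bay)}
    → {at(lab), key_at(k1,bay), open(d_lab_bay)}
  through step 1 (unlock(d_lab_bay)): drop {open(d_lab_bay)}, keep {at(lab), key_at(k1,bay)}, require {have(k3), locked(d_lab_bay)}
    → {at(lab), have(k3), key_at(k1,bay), locked(d_lab_bay)}

== RESULT ==
["at(lab)", "have(k3)", "key_at(k1,bay)", "locked(d_lab_bay)"]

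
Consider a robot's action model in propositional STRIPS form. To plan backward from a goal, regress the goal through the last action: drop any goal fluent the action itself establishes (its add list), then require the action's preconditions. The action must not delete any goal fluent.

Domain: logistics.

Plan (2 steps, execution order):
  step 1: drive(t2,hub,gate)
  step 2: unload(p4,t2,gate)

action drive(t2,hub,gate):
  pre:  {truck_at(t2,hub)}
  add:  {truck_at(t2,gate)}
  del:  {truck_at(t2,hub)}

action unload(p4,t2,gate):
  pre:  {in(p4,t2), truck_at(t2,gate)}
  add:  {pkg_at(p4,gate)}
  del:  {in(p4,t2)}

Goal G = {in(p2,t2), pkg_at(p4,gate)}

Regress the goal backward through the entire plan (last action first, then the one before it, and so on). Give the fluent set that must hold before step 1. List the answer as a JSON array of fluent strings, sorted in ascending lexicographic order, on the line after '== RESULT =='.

Work backward from the goal:
  through step 2 (unload(p4,t2,gate)): drop {pkg_at(p4,gate)}, keep {in(p2,t2)}, require {in(p4,t2), truck_at(t2,gate)}
    → {in(p2,t2), in(p4,t2), truck_at(t2,gate)}
  through step 1 (drive(t2,hub,gate)): drop {truck_at(t2,gate)}, keep {in(p2,t2), in(p4,t2)}, require {truck_at(t2,hub)}
    → {in(p2,t2), in(p4,t2), truck_at(t2,hub)}

== RESULT ==
["in(p2,t2)", "in(p4,t2)", "truck_at(t2,hub)"]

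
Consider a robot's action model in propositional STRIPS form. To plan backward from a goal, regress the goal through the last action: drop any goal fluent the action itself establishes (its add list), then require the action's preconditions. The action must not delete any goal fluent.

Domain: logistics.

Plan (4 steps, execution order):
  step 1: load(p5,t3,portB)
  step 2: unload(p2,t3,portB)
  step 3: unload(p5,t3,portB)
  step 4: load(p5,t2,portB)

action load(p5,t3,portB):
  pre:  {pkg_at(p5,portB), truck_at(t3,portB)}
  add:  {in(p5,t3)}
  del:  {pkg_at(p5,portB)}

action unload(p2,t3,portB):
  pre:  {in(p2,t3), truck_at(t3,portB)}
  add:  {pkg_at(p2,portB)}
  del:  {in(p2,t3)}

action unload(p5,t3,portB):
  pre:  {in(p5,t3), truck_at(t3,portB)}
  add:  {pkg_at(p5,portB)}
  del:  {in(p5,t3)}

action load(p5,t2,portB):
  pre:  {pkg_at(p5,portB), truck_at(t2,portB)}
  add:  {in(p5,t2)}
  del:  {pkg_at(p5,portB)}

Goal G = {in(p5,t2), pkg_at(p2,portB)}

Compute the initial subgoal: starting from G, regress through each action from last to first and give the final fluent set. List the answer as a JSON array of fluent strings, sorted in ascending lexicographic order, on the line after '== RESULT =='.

Regress step by step:
  through step 4 (load(p5,t2,portB)): drop {in(p5,t2)}, keep {pkg_at(p2,portB)}, require {pkg_at(p5,portB), truck_at(t2,portB)}
    → {pkg_at(p2,portB), pkg_at(p5,portB), truck_at(t2,portB)}
  through step 3 (unload(p5,t3,portB)): drop {pkg_at(p5,portB)}, keep {pkg_at(p2,portB), truck_at(t2,portB)}, require {in(p5,t3), truck_at(t3,portB)}
    → {in(p5,t3), pkg_at(p2,portB), truck_at(t2,portB), truck_at(t3,portB)}
  through step 2 (unload(p2,t3,portB)): drop {pkg_at(p2,portB)}, keep {in(p5,t3), truck_at(t2,portB), truck_at(t3,portB)}, require {in(p2,t3), truck_at(t3,portB)}
    → {in(p2,t3), in(p5,t3), truck_at(t2,portB), truck_at(t3,portB)}
  through step 1 (load(p5,t3,portB)): drop {in(p5,t3)}, keep {in(p2,t3), truck_at(t2,portB), truck_at(t3,portB)}, require {pkg_at(p5,portB), truck_at(t3,portB)}
    → {in(p2,t3), pkg_at(p5,portB), truck_at(t2,portB), truck_at(t3,portB)}

== RESULT ==
["in(p2,t3)", "pkg_at(p5,portB)", "truck_at(t2,portB)", "truck_at(t3,portB)"]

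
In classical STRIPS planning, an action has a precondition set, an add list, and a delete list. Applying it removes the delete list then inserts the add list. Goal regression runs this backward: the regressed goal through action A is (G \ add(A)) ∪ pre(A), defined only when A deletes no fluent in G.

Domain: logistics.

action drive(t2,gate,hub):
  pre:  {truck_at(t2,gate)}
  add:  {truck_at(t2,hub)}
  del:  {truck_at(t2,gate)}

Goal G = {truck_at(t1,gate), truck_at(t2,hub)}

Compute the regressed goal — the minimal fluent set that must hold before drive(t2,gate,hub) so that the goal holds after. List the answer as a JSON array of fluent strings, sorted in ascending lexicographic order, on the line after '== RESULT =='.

Compute (G \ add) ∪ pre:
  G ∩ del = {}  (empty — regression defined)
  G \ add = {truck_at(t1,gate), truck_at(t2,hub)} \ {truck_at(t2,hub)} = {truck_at(t1,gate)}
  ∪ pre   = {truck_at(t1,gate)} ∪ {truck_at(t2,gate)}
          = {truck_at(t1,gate), truck_at(t2,gate)}

== RESULT ==
["truck_at(t1,gate)", "truck_at(t2,gate)"]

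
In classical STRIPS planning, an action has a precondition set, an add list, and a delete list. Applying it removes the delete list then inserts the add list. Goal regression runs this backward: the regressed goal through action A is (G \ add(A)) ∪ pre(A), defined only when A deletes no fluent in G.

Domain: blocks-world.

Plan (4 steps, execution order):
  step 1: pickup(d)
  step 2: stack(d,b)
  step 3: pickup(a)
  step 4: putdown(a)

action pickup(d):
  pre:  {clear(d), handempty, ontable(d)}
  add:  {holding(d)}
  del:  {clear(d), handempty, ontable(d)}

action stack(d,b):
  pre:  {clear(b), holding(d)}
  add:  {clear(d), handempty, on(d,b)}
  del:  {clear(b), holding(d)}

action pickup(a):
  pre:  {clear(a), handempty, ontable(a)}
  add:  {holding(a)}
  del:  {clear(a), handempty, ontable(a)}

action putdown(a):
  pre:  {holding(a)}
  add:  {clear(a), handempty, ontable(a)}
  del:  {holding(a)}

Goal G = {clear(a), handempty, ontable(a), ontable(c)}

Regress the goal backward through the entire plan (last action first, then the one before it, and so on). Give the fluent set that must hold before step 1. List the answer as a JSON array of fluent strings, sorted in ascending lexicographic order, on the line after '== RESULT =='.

Regress step by step:
  through step 4 (putdown(a)): drop {clear(a), handempty, ontable(a)}, keep {ontable(c)}, require {holding(a)}
    → {holding(a), ontable(c)}
  through step 3 (pickup(a)): drop {holding(a)}, keep {ontable(c)}, require {clear(a), handempty, ontable(a)}
    → {clear(a), handempty, ontable(a), ontable(c)}
  through step 2 (stack(d,b)): drop {handempty}, keep {clear(a), ontable(a), ontable(c)}, require {clear(b), holding(d)}
    → {clear(a), clear(b), holding(d), ontable(a), ontable(c)}
  through step 1 (pickup(d)): drop {holding(d)}, keep {clear(a), clear(b), ontable(a), ontable(c)}, require {clear(d), handempty, ontable(d)}
    → {clear(a), clear(b), clear(d), handempty, ontable(a), ontable(c), ontable(d)}

== RESULT ==
["clear(a)", "clear(b)", "clear(d)", "handempty", "ontable(a)", "ontable(c)", "ontable(d)"]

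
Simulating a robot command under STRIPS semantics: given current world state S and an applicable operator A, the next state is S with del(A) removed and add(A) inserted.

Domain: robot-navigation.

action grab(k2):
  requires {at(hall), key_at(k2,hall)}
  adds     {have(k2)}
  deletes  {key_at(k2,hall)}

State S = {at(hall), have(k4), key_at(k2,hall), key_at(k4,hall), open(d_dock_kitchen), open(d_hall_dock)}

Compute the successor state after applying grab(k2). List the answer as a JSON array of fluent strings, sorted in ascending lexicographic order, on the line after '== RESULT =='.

Compute (S \ del) ∪ add:
  pre ⊆ S: {at(hall), key_at(k2,hall)} ⊆ S  — applicable
  S \ del = {at(hall), have(k4), key_at(k4,hall), open(d_dock_kitchen), open(d_hall_dock)}
  ∪ add   = {at(hall), have(k2), have(k4), key_at(k4,hall), open(d_dock_kitchen), open(d_hall_dock)}

== RESULT ==
["at(hall)", "have(k2)", "have(k4)", "key_at(k4,hall)", "open(d_dock_kitchen)", "open(d_hall_dock)"]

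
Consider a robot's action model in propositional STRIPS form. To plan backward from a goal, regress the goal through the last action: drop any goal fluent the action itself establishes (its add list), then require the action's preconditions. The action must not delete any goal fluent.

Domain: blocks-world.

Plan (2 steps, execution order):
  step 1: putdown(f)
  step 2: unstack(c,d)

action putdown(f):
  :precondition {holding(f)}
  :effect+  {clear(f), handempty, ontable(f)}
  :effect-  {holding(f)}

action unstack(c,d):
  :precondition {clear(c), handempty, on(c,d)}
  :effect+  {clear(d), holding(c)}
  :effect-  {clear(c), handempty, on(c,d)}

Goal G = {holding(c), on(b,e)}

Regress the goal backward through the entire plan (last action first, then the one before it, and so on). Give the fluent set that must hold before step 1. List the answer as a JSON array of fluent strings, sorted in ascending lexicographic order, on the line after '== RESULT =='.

Regress step by step:
  through step 2 (unstack(c,d)): drop {holding(c)}, keep {on(b,e)}, require {clear(c), handempty, on(c,d)}
    → {clear(c), handempty, on(b,e), on(c,d)}
  through step 1 (putdown(f)): drop {handempty}, keep {clear(c), on(b,e), on(c,d)}, require {holding(f)}
    → {clear(c), holding(f), on(b,e), on(c,d)}

== RESULT ==
["clear(c)", "holding(f)", "on(b,e)", "on(c,d)"]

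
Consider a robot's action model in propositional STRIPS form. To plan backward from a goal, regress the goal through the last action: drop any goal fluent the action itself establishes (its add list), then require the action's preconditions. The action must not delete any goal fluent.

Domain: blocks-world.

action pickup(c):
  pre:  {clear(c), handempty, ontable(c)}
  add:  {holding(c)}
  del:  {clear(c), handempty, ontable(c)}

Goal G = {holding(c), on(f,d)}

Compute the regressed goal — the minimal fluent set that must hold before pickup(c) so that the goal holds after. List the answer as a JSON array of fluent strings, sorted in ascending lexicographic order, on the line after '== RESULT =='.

Compute (G \ add) ∪ pre:
  G ∩ del = {}  (empty — regression defined)
  G \ add = {holding(c), on(f,d)} \ {holding(c)} = {on(f,d)}
  ∪ pre   = {on(f,d)} ∪ {clear(c), handempty, ontable(c)}
          = {clear(c), handempty, on(f,d), ontable(c)}

== RESULT ==
["clear(c)", "handempty", "on(f,d)", "ontable(c)"]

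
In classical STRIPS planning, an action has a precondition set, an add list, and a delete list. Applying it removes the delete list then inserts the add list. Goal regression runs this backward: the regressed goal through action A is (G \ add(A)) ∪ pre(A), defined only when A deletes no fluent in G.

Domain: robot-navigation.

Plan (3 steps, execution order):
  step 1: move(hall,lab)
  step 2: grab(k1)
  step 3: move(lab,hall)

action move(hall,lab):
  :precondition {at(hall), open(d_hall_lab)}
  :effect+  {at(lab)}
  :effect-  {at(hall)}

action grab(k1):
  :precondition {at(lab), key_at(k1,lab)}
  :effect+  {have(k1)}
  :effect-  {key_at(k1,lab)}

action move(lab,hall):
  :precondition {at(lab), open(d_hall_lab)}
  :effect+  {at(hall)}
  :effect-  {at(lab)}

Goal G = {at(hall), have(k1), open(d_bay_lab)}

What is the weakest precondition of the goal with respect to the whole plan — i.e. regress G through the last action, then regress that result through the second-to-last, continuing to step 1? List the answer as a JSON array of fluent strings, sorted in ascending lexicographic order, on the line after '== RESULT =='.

Regress step by step:
  through step 3 (move(lab,hall)): drop {at(hall)}, keep {have(k1), open(d_bay_lab)}, require {at(lab), open(d_hall_lab)}
    → {at(lab), have(k1), open(d_bay_lab), open(d_hall_lab)}
  through step 2 (grab(k1)): drop {have(k1)}, keep {at(lab), open(d_bay_lab), open(d_hall_lab)}, require {at(lab), key_at(k1,lab)}
    → {at(lab), key_at(k1,lab), open(d_bay_lab), open(d_hall_lab)}
  through step 1 (move(hall,lab)): drop {at(lab)}, keep {key_at(k1,lab), open(d_bay_lab), open(d_hall_lab)}, require {at(hall), open(d_hall_lab)}
    → {at(hall), key_at(k1,lab), open(d_bay_lab), open(d_hall_lab)}

== RESULT ==
["at(hall)", "key_at(k1,lab)", "open(d_bay_lab)", "open(d_hall_lab)"]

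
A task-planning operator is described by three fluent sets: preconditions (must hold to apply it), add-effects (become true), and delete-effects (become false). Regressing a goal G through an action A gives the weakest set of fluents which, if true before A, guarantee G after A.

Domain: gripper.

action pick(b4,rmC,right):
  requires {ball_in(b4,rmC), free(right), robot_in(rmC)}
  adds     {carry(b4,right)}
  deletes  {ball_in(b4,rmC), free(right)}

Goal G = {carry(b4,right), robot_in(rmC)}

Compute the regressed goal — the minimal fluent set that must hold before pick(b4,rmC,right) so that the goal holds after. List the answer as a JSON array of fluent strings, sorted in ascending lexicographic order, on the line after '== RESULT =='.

Regress:
  G ∩ del = {}  (empty — regression defined)
  G \ add = {carry(b4,right), robot_in(rmC)} \ {carry(b4,right)} = {robot_in(rmC)}
  ∪ pre   = {robot_in(rmC)} ∪ {ball_in(b4,rmC), free(right), robot_in(rmC)}
          = {ball_in(b4,rmC), free(right), robot_in(rmC)}

== RESULT ==
["ball_in(b4,rmC)", "free(right)", "robot_in(rmC)"]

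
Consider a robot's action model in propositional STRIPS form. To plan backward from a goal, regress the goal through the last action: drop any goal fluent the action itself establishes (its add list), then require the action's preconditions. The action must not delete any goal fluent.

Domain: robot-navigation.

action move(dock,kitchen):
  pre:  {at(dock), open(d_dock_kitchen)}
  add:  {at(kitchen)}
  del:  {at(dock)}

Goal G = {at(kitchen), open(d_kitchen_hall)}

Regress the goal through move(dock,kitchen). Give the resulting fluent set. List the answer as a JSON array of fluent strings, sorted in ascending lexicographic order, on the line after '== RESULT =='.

Compute (G \ add) ∪ pre:
  G ∩ del = {}  (empty — regression defined)
  G \ add = {at(kitchen), open(d_kitchen_hall)} \ {at(kitchen)} = {open(d_kitchen_hall)}
  ∪ pre   = {open(d_kitchen_hall)} ∪ {at(dock), open(d_dock_kitchen)}
          = {at(dock), open(d_dock_kitchen), open(d_kitchen_hall)}

== RESULT ==
["at(dock)", "open(d_dock_kitchen)", "open(d_kitchen_hall)"]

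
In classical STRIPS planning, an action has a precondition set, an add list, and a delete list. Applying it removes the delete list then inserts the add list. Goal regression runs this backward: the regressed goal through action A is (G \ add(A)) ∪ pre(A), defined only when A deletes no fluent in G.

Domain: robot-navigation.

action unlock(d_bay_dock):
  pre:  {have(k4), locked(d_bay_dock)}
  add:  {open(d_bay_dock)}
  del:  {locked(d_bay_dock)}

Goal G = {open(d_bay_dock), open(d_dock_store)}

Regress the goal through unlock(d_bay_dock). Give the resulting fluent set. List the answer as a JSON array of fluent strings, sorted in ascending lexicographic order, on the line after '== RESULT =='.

Compute (G \ add) ∪ pre:
  G ∩ del = {}  (empty — regression defined)
  G \ add = {open(d_bay_dock), open(d_dock_store)} \ {open(d_bay_dock)} = {open(d_dock_store)}
  ∪ pre   = {open(d_dock_store)} ∪ {have(k4), locked(d_bay_dock)}
          = {have(k4), locked(d_bay_dock), open(d_dock_store)}

== RESULT ==
["have(k4)", "locked(d_bay_dock)", "open(d_dock_store)"]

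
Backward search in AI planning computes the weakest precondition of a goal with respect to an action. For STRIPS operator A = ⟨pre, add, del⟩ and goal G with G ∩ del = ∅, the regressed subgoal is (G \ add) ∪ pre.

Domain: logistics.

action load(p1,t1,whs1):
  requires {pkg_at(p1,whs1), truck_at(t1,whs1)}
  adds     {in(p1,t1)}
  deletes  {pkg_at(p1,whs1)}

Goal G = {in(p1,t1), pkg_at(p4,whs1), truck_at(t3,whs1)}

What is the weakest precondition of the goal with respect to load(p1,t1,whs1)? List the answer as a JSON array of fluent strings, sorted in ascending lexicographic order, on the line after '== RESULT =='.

Compute (G \ add) ∪ pre:
  G ∩ del = {}  (empty — regression defined)
  G \ add = {in(p1,t1), pkg_at(p4,whs1), truck_at(t3,whs1)} \ {in(p1,t1)} = {pkg_at(p4,whs1), truck_at(t3,whs1)}
  ∪ pre   = {pkg_at(p4,whs1), truck_at(t3,whs1)} ∪ {pkg_at(p1,whs1), truck_at(t1,whs1)}
          = {pkg_at(p1,whs1), pkg_at(p4,whs1), truck_at(t1,whs1), truck_at(t3,whs1)}

== RESULT ==
["pkg_at(p1,whs1)", "pkg_at(p4,whs1)", "truck_at(t1,whs1)", "truck_at(t3,whs1)"]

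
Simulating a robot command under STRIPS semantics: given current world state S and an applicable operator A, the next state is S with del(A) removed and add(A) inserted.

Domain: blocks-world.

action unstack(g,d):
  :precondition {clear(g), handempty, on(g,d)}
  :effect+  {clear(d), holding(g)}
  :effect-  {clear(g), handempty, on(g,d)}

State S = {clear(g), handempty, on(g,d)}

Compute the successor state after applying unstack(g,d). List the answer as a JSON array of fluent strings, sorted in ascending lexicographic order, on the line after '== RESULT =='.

Progress:
  pre ⊆ S: {clear(g), handempty, on(g,d)} ⊆ S  — applicable
  S \ del = {}
  ∪ add   = {clear(d), holding(g)}

== RESULT ==
["clear(d)", "holding(g)"]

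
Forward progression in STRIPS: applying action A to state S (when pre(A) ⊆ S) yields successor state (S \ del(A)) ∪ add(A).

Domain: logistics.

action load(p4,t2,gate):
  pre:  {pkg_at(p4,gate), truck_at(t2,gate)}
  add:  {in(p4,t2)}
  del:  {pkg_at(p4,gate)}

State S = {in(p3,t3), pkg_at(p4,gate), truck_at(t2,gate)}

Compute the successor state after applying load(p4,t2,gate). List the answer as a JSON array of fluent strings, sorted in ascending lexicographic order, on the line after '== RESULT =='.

Compute (S \ del) ∪ add:
  pre ⊆ S: {pkg_at(p4,gate), truck_at(t2,gate)} ⊆ S  — applicable
  S \ del = {in(p3,t3), truck_at(t2,gate)}
  ∪ add   = {in(p3,t3), in(p4,t2), truck_at(t2,gate)}

== RESULT ==
["in(p3,t3)", "in(p4,t2)", "truck_at(t2,gate)"]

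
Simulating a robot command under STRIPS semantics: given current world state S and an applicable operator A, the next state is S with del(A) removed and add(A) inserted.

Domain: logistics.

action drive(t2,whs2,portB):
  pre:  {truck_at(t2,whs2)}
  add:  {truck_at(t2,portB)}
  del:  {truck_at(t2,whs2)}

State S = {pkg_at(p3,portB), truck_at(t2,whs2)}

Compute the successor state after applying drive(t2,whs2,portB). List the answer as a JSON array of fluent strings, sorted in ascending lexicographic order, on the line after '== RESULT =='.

Progress:
  pre ⊆ S: {truck_at(t2,whs2)} ⊆ S  — applicable
  S \ del = {pkg_at(p3,portB)}
  ∪ add   = {pkg_at(p3,portB), truck_at(t2,portB)}

== RESULT ==
["pkg_at(p3,portB)", "truck_at(t2,portB)"]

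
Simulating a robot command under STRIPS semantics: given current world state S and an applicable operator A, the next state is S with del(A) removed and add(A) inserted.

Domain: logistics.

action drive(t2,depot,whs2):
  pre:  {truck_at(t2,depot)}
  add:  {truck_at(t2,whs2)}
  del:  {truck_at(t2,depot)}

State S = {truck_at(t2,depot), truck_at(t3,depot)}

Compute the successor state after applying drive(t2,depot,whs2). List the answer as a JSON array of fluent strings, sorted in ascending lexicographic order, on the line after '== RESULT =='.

Progress:
  pre ⊆ S: {truck_at(t2,depot)} ⊆ S  — applicable
  S \ del = {truck_at(t3,depot)}
  ∪ add   = {truck_at(t2,whs2), truck_at(t3,depot)}

== RESULT ==
["truck_at(t2,whs2)", "truck_at(t3,depot)"]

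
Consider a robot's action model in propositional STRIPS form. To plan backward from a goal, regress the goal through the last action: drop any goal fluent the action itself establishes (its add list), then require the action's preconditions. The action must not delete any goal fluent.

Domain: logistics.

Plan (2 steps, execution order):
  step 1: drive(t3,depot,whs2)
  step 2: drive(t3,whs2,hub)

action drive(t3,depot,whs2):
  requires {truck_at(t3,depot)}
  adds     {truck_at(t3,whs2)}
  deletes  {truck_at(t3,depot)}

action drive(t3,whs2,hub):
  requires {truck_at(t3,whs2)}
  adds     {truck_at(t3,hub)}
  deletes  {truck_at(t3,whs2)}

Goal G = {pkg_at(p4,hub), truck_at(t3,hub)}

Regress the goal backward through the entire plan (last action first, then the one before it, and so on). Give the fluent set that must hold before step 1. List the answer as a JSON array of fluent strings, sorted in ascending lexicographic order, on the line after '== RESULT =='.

Work backward from the goal:
  through step 2 (drive(t3,whs2,hub)): drop {truck_at(t3,hub)}, keep {pkg_at(p4,hub)}, require {truck_at(t3,whs2)}
    → {pkg_at(p4,hub), truck_at(t3,whs2)}
  through step 1 (drive(t3,depot,whs2)): drop {truck_at(t3,whs2)}, keep {pkg_at(p4,hub)}, require {truck_at(t3,depot)}
    → {pkg_at(p4,hub), truck_at(t3,depot)}

== RESULT ==
["pkg_at(p4,hub)", "truck_at(t3,depot)"]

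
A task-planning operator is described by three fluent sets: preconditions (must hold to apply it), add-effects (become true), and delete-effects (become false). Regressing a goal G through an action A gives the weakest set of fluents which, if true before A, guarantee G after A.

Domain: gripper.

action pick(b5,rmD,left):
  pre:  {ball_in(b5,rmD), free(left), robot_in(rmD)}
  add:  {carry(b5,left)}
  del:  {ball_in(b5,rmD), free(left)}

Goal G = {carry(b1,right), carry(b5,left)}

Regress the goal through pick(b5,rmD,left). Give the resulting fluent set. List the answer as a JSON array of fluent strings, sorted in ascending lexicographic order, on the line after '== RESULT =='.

Regress:
  G ∩ del = {}  (empty — regression defined)
  G \ add = {carry(b1,right), carry(b5,left)} \ {carry(b5,left)} = {carry(b1,right)}
  ∪ pre   = {carry(b1,right)} ∪ {ball_in(b5,rmD), free(left), robot_in(rmD)}
          = {ball_in(b5,rmD), carry(b1,right), free(left), robot_in(rmD)}

== RESULT ==
["ball_in(b5,rmD)", "carry(b1,right)", "free(left)", "robot_in(rmD)"]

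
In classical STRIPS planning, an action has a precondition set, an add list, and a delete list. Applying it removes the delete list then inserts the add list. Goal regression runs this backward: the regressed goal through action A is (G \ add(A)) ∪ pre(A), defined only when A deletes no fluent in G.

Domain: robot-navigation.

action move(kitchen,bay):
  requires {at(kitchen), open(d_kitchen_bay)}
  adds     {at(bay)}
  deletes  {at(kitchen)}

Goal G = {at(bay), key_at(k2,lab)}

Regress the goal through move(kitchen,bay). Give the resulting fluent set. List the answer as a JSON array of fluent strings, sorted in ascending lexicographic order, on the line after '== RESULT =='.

Regress:
  G ∩ del = {}  (empty — regression defined)
  G \ add = {at(bay), key_at(k2,lab)} \ {at(bay)} = {key_at(k2,lab)}
  ∪ pre   = {key_at(k2,lab)} ∪ {at(kitchen), open(d_kitchen_bay)}
          = {at(kitchen), key_at(k2,lab), open(d_kitchen_bay)}

== RESULT ==
["at(kitchen)", "key_at(k2,lab)", "open(d_kitchen_bay)"]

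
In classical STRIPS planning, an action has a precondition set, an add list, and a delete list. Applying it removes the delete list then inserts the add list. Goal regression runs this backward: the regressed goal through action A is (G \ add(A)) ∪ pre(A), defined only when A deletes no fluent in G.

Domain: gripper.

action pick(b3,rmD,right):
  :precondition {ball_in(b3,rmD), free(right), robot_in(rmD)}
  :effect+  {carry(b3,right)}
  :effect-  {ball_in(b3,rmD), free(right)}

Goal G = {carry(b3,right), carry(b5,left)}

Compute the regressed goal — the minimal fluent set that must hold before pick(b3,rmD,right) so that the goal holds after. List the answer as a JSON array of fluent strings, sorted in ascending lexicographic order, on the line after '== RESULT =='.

Compute (G \ add) ∪ pre:
  G ∩ del = {}  (empty — regression defined)
  G \ add = {carry(b3,right), carry(b5,left)} \ {carry(b3,right)} = {carry(b5,left)}
  ∪ pre   = {carry(b5,left)} ∪ {ball_in(b3,rmD), free(right), robot_in(rmD)}
          = {ball_in(b3,rmD), carry(b5,left), free(right), robot_in(rmD)}

== RESULT ==
["ball_in(b3,rmD)", "carry(b5,left)", "free(right)", "robot_in(rmD)"]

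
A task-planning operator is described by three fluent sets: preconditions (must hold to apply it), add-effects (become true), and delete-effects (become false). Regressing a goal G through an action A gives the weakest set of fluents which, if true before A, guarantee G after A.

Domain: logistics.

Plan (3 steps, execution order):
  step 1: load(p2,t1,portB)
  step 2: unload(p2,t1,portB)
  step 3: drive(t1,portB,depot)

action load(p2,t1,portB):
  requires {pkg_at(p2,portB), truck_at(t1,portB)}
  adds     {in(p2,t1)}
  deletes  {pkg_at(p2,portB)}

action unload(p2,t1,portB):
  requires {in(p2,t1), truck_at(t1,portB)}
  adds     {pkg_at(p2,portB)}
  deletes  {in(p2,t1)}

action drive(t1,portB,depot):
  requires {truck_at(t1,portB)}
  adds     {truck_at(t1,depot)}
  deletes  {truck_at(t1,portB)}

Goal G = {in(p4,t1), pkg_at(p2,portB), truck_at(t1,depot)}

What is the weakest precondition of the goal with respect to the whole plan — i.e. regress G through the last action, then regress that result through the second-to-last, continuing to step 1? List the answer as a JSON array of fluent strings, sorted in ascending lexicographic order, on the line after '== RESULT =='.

Work backward from the goal:
  through step 3 (drive(t1,portB,depot)): drop {truck_at(t1,depot)}, keep {in(p4,t1), pkg_at(p2,portB)}, require {truck_at(t1,portB)}
    → {in(p4,t1), pkg_at(p2,portB), truck_at(t1,portB)}
  through step 2 (unload(p2,t1,portB)): drop {pkg_at(p2,portB)}, keep {in(p4,t1), truck_at(t1,portB)}, require {in(p2,t1), truck_at(t1,portB)}
    → {in(p2,t1), in(p4,t1), truck_at(t1,portB)}
  through step 1 (load(p2,t1,portB)): drop {in(p2,t1)}, keep {in(p4,t1), truck_at(t1,portB)}, require {pkg_at(p2,portB), truck_at(t1,portB)}
    → {in(p4,t1), pkg_at(p2,portB), truck_at(t1,portB)}

== RESULT ==
["in(p4,t1)", "pkg_at(p2,portB)", "truck_at(t1,portB)"]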